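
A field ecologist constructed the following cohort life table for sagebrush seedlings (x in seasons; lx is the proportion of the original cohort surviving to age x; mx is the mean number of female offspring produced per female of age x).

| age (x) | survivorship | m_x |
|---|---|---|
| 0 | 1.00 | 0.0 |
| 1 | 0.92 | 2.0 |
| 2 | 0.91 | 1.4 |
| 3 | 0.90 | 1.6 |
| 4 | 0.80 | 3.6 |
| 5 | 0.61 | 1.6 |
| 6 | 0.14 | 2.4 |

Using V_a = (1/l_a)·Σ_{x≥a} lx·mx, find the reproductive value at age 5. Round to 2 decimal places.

2.15

lx·mx for x ≥ 5: 0.976, 0.336 → sum = 1.312
V_5 = 1.312 / l_5 = 1.312 / 0.61 = 2.15082… → 2.15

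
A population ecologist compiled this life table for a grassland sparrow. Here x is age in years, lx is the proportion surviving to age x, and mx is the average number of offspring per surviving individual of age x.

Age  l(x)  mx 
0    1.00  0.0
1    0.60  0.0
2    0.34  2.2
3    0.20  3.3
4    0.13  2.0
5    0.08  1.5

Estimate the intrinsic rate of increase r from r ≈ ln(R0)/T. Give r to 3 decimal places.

R0 = Σ lx·mx = 0 + 0 + 0.748 + 0.66 + 0.26 + 0.12 = 1.788
Σ x·lx·mx = 5.116; T = 5.116/1.788 = 2.8613…
r ≈ ln(R0)/T = ln(1.788)/2.8613… = 0.20309… → 0.203

0.203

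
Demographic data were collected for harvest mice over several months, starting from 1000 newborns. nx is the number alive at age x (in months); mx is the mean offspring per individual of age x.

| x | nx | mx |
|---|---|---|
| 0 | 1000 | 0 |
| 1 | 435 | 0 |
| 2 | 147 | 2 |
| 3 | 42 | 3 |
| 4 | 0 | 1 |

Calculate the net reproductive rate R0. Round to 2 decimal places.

lx = nx/n0 = nx/1000: 1, 0.435, 0.147, 0.042, 0
lx·mx by age: 0, 0, 0.294, 0.126, 0
R0 = Σ lx·mx = 0.42 → 0.42

0.42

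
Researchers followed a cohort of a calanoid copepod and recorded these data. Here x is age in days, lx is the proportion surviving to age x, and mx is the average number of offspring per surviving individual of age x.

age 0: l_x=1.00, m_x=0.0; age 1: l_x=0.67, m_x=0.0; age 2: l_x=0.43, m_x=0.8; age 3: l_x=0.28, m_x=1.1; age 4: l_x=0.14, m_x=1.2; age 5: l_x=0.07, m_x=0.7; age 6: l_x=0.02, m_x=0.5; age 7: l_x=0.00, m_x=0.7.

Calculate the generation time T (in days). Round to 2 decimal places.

lx·mx: 0, 0, 0.344, 0.308, 0.168, 0.049, 0.01, 0 → R0 = 0.879
x·lx·mx: 0, 0, 0.688, 0.924, 0.672, 0.245, 0.06, 0 → Σ = 2.589
T = 2.589 / 0.879 = 2.945392… → 2.95

2.95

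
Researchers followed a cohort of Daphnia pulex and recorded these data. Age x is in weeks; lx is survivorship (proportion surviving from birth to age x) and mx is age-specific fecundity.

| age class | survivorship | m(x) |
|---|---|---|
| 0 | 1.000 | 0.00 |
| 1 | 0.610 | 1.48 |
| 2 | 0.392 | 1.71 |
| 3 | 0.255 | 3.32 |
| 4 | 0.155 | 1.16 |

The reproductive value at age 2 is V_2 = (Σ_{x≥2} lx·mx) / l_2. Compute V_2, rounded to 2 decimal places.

lx·mx for x ≥ 2: 0.67032, 0.8466, 0.1798 → sum = 1.69672
V_2 = 1.69672 / l_2 = 1.69672 / 0.392 = 4.328367… → 4.33

4.33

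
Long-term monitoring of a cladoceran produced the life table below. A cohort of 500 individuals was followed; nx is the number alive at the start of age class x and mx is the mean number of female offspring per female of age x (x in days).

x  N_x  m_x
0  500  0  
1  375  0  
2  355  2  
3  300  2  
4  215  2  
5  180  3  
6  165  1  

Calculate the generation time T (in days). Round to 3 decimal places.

lx = nx/n0 = nx/500: 1, 0.75, 0.71, 0.6, 0.43, 0.36, 0.33
lx·mx: 0, 0, 1.42, 1.2, 0.86, 1.08, 0.33 → R0 = 4.89
x·lx·mx: 0, 0, 2.84, 3.6, 3.44, 5.4, 1.98 → Σ = 17.26
T = 17.26 / 4.89 = 3.529652… → 3.530

3.530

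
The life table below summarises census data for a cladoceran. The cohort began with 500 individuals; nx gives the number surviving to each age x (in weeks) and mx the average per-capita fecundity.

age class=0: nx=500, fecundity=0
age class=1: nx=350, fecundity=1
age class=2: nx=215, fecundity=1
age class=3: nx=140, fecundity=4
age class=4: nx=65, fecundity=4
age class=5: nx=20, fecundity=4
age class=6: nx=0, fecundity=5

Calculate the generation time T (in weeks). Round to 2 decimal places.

lx = nx/n0 = nx/500: 1, 0.7, 0.43, 0.28, 0.13, 0.04, 0
lx·mx: 0, 0.7, 0.43, 1.12, 0.52, 0.16, 0 → R0 = 2.93
x·lx·mx: 0, 0.7, 0.86, 3.36, 2.08, 0.8, 0 → Σ = 7.8
T = 7.8 / 2.93 = 2.662116… → 2.66

2.66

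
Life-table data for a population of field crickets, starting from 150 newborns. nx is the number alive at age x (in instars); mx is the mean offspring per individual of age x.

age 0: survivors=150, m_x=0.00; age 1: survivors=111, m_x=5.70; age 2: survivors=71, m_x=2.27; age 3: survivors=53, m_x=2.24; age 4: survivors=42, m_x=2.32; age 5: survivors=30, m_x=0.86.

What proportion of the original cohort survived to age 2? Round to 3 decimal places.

l_2 = n_2/n_0 = 71/150 = 0.473333… → 0.473

0.473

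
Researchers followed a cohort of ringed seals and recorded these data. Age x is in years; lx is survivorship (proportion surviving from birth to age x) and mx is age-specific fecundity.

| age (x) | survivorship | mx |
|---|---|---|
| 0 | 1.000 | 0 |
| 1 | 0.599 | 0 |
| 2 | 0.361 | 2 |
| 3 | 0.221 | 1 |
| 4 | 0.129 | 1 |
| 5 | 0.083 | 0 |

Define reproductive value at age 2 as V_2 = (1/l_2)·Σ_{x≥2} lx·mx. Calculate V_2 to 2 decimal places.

lx·mx for x ≥ 2: 0.722, 0.221, 0.129, 0 → sum = 1.072
V_2 = 1.072 / l_2 = 1.072 / 0.361 = 2.969529… → 2.97

2.97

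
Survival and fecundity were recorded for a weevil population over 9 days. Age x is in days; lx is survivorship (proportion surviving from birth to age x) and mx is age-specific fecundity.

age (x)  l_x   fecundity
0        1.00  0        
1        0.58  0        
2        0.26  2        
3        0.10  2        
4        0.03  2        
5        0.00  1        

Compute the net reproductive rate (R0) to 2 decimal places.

lx·mx by age: 0, 0, 0.52, 0.2, 0.06, 0
R0 = Σ lx·mx = 0.78 → 0.78

0.78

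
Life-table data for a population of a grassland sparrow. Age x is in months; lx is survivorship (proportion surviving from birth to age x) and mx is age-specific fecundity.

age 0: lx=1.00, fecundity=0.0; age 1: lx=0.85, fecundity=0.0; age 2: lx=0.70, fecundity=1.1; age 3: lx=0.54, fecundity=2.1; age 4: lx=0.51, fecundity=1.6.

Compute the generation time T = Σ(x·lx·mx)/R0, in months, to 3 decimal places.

lx·mx: 0, 0, 0.77, 1.134, 0.816 → R0 = 2.72
x·lx·mx: 0, 0, 1.54, 3.402, 3.264 → Σ = 8.206
T = 8.206 / 2.72 = 3.016912… → 3.017

3.017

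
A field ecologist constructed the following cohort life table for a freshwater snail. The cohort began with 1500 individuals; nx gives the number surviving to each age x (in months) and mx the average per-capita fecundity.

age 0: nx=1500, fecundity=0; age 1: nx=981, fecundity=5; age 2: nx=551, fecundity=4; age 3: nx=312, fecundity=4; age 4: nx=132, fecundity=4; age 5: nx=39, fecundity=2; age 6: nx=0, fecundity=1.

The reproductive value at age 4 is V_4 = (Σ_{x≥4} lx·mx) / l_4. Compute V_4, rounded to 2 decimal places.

4.59

lx = nx/n0 = nx/1500: 1, 0.654, 0.36733…, 0.208, 0.088, 0.026, 0
lx·mx for x ≥ 4: 0.352, 0.052, 0 → sum = 0.404
V_4 = 0.404 / l_4 = 0.404 / 0.088 = 4.590909… → 4.59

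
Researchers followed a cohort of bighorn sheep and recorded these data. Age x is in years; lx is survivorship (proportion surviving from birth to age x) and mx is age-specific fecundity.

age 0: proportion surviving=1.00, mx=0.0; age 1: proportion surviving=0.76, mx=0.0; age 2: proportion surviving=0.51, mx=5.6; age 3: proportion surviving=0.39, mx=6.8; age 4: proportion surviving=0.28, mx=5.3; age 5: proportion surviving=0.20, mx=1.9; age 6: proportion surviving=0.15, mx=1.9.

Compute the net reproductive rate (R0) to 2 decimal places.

lx·mx by age: 0, 0, 2.856, 2.652, 1.484, 0.38, 0.285
R0 = Σ lx·mx = 7.657 → 7.66

7.66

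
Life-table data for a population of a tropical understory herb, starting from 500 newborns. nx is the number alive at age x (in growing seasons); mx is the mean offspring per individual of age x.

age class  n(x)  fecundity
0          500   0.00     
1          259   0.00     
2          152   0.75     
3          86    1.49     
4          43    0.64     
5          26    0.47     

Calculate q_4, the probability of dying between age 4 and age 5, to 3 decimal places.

lx = nx/n0 = nx/500: 1, 0.518, 0.304, 0.172, 0.086, 0.052
q_4 = (l_4 − l_5) / l_4 = (0.086 − 0.052) / 0.086
     = 0.034 / 0.086 = 0.395349… → 0.395

0.395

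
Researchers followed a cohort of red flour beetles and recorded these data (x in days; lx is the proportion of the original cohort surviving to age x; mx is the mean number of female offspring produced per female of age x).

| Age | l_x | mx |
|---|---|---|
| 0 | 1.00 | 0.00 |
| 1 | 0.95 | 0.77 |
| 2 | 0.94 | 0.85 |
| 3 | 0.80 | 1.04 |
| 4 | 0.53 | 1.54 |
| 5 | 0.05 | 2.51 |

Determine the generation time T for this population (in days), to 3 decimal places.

2.638

lx·mx: 0, 0.7315, 0.799, 0.832, 0.8162, 0.1255 → R0 = 3.3042
x·lx·mx: 0, 0.7315, 1.598, 2.496, 3.2648, 0.6275 → Σ = 8.7178
T = 8.7178 / 3.3042 = 2.6384… → 2.638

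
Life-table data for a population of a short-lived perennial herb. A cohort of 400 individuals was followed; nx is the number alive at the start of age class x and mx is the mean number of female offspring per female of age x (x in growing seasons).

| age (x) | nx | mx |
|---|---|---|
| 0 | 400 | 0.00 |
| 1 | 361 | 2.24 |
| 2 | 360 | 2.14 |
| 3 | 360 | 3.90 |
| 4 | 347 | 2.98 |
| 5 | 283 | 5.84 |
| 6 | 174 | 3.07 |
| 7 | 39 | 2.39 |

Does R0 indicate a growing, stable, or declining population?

lx = nx/n0 = nx/400: 1, 0.9025, 0.9, 0.9, 0.8675, 0.7075, 0.435, 0.0975
R0 = Σ lx·mx = 0 + 2.0216 + 1.926 + 3.51 + 2.58515 + 4.1318 + 1.33545 + 0.233025 = 15.743025
R0 > 1, so the population is growing.

growing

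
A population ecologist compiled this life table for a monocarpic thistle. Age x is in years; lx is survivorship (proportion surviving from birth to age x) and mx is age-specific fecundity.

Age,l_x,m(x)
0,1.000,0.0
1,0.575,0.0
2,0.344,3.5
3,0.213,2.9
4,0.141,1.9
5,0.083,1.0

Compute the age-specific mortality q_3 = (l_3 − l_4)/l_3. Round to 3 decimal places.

q_3 = (l_3 − l_4) / l_3 = (0.213 − 0.141) / 0.213
     = 0.072 / 0.213 = 0.338028… → 0.338

0.338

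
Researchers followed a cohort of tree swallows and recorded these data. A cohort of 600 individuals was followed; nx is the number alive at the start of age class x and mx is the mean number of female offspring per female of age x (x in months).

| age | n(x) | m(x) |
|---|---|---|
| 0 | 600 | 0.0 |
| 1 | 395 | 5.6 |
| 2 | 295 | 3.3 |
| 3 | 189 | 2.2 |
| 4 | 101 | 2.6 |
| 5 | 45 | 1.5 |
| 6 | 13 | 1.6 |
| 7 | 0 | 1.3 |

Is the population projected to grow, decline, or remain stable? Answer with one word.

lx = nx/n0 = nx/600: 1, 0.65833…, 0.49167…, 0.315, 0.16833…, 0.075, 0.02167…, 0
R0 = Σ lx·mx = 0 + 3.686667… + 1.6225… + 0.693 + 0.437667… + 0.1125 + 0.034667… + 0 = 6.587…
R0 > 1, so the population is growing.

growing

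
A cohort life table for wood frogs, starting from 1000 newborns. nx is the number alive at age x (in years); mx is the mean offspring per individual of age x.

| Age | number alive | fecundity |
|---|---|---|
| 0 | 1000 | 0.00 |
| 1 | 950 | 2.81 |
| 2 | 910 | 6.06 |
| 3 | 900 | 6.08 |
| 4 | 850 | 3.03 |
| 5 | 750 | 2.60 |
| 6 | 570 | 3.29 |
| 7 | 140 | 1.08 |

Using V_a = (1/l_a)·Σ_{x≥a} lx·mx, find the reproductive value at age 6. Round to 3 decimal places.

lx = nx/n0 = nx/1000: 1, 0.95, 0.91, 0.9, 0.85, 0.75, 0.57, 0.14
lx·mx for x ≥ 6: 1.8753, 0.1512 → sum = 2.0265
V_6 = 2.0265 / l_6 = 2.0265 / 0.57 = 3.555263… → 3.555

3.555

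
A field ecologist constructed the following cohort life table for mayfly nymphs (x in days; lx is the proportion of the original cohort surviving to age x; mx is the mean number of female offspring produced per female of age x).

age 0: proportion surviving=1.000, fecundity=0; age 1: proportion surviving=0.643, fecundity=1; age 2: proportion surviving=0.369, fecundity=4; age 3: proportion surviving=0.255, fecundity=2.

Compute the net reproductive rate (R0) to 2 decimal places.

2.63

lx·mx by age: 0, 0.643, 1.476, 0.51
R0 = Σ lx·mx = 2.629 → 2.63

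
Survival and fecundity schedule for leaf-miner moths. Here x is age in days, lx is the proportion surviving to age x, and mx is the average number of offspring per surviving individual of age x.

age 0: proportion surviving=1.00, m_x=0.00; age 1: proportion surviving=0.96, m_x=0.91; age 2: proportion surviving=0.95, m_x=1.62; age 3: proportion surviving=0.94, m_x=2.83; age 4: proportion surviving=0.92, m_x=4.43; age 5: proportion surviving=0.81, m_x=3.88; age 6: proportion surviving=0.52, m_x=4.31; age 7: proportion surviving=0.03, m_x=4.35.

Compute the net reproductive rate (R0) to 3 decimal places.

lx·mx by age: 0, 0.8736, 1.539, 2.6602, 4.0756, 3.1428, 2.2412, 0.1305
R0 = Σ lx·mx = 14.6629 → 14.663

14.663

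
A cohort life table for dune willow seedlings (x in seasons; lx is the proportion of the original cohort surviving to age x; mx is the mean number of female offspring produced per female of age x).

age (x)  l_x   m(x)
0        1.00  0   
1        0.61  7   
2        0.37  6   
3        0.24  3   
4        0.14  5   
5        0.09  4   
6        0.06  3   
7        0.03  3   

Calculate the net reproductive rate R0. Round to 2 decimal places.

lx·mx by age: 0, 4.27, 2.22, 0.72, 0.7, 0.36, 0.18, 0.09
R0 = Σ lx·mx = 8.54 → 8.54

8.54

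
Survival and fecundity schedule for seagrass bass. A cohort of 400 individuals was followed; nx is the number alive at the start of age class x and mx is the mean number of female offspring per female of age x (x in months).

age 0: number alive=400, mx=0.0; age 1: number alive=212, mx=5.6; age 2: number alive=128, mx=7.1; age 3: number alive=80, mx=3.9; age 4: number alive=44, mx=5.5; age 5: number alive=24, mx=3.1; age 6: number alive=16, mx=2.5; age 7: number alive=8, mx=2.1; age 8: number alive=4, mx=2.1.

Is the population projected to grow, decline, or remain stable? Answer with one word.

growing

lx = nx/n0 = nx/400: 1, 0.53, 0.32, 0.2, 0.11, 0.06, 0.04, 0.02, 0.01
R0 = Σ lx·mx = 0 + 2.968 + 2.272 + 0.78 + 0.605 + 0.186 + 0.1 + 0.042 + 0.021 = 6.974
R0 > 1, so the population is growing.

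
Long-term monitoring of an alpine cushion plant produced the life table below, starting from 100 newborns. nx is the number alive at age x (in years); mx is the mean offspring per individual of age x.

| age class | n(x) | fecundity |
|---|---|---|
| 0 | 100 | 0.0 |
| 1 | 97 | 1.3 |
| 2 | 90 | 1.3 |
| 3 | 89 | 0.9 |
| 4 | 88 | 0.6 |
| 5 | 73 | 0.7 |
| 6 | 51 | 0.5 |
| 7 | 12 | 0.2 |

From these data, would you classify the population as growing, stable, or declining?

lx = nx/n0 = nx/100: 1, 0.97, 0.9, 0.89, 0.88, 0.73, 0.51, 0.12
R0 = Σ lx·mx = 0 + 1.261 + 1.17 + 0.801 + 0.528 + 0.511 + 0.255 + 0.024 = 4.55
R0 > 1, so the population is growing.

growing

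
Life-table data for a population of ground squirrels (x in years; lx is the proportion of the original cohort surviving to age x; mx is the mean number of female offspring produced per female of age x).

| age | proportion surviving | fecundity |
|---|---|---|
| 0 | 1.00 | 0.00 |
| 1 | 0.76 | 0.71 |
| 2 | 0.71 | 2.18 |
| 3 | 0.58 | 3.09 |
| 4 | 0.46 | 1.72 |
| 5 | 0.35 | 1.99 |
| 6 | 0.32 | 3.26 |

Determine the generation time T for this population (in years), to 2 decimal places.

3.42

lx·mx: 0, 0.5396, 1.5478, 1.7922, 0.7912, 0.6965, 1.0432 → R0 = 6.4105
x·lx·mx: 0, 0.5396, 3.0956, 5.3766, 3.1648, 3.4825, 6.2592 → Σ = 21.9183
T = 21.9183 / 6.4105 = 3.419125… → 3.42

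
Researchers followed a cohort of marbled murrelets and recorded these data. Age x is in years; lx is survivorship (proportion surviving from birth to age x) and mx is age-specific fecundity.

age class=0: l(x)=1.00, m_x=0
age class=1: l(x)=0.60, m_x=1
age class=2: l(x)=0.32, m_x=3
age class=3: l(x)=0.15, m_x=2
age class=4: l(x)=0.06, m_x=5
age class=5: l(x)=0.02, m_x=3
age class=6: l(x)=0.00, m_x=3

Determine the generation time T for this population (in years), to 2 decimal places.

lx·mx: 0, 0.6, 0.96, 0.3, 0.3, 0.06, 0 → R0 = 2.22
x·lx·mx: 0, 0.6, 1.92, 0.9, 1.2, 0.3, 0 → Σ = 4.92
T = 4.92 / 2.22 = 2.216216… → 2.22

2.22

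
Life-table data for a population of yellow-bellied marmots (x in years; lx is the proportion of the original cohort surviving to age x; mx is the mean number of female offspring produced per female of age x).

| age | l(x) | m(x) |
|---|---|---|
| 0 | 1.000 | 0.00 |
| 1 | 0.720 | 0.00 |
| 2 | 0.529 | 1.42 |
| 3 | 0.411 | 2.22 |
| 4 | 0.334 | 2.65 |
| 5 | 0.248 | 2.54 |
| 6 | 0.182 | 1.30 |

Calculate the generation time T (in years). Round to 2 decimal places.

lx·mx: 0, 0, 0.75118, 0.91242, 0.8851, 0.62992, 0.2366 → R0 = 3.41522
x·lx·mx: 0, 0, 1.50236, 2.73726, 3.5404, 3.1496, 1.4196 → Σ = 12.34922
T = 12.34922 / 3.41522 = 3.615937… → 3.62

3.62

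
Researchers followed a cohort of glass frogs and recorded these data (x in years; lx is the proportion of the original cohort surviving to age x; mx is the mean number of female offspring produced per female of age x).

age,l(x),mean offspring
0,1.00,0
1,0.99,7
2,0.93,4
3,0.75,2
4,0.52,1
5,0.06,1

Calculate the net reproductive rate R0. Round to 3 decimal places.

lx·mx by age: 0, 6.93, 3.72, 1.5, 0.52, 0.06
R0 = Σ lx·mx = 12.73 → 12.730

12.730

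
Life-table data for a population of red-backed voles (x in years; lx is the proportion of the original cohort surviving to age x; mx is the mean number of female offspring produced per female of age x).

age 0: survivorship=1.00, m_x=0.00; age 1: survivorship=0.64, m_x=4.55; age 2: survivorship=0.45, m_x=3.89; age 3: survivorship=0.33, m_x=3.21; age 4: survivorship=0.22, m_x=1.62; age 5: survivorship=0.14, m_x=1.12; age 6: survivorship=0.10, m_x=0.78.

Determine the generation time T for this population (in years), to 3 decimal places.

lx·mx: 0, 2.912, 1.7505, 1.0593, 0.3564, 0.1568, 0.078 → R0 = 6.313
x·lx·mx: 0, 2.912, 3.501, 3.1779, 1.4256, 0.784, 0.468 → Σ = 12.2685
T = 12.2685 / 6.313 = 1.943371… → 1.943

1.943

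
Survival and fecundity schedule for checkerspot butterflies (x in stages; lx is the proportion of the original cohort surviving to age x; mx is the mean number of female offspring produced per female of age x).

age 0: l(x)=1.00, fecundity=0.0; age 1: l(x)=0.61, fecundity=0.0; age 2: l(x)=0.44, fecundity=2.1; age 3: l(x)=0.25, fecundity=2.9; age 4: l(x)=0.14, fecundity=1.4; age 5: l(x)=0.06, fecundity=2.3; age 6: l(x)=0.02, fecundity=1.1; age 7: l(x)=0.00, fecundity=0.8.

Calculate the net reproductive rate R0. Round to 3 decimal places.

lx·mx by age: 0, 0, 0.924, 0.725, 0.196, 0.138, 0.022, 0
R0 = Σ lx·mx = 2.005 → 2.005

2.005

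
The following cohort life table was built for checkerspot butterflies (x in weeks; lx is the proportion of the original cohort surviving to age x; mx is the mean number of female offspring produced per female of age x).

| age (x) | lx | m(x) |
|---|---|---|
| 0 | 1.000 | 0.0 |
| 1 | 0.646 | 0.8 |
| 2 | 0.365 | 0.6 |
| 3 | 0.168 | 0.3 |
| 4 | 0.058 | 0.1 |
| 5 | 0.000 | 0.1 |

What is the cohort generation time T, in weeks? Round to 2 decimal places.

1.43

lx·mx: 0, 0.5168, 0.219, 0.0504, 0.0058, 0 → R0 = 0.792
x·lx·mx: 0, 0.5168, 0.438, 0.1512, 0.0232, 0 → Σ = 1.1292
T = 1.1292 / 0.792 = 1.425758… → 1.43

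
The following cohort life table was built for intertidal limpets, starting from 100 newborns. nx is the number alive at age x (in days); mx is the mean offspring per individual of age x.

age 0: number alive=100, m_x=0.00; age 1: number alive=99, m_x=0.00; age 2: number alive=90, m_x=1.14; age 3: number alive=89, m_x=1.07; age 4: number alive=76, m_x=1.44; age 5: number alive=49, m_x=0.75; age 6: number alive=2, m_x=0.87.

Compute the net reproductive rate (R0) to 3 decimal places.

3.458

lx = nx/n0 = nx/100: 1, 0.99, 0.9, 0.89, 0.76, 0.49, 0.02
lx·mx by age: 0, 0, 1.026, 0.9523, 1.0944, 0.3675, 0.0174
R0 = Σ lx·mx = 3.4576 → 3.458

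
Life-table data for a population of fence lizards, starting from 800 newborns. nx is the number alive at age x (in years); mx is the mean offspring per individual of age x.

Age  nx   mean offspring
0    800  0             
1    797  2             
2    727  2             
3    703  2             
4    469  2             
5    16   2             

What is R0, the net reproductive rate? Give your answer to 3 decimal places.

lx = nx/n0 = nx/800: 1, 0.99625, 0.90875, 0.87875, 0.58625, 0.02
lx·mx by age: 0, 1.9925, 1.8175, 1.7575, 1.1725, 0.04
R0 = Σ lx·mx = 6.78 → 6.780

6.780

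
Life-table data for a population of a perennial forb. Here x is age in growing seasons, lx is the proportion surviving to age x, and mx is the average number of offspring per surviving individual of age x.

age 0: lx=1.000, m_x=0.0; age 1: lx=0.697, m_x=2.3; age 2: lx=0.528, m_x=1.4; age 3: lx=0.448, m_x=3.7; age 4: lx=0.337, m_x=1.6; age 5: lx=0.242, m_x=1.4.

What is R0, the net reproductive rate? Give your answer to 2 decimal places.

4.88

lx·mx by age: 0, 1.6031, 0.7392, 1.6576, 0.5392, 0.3388
R0 = Σ lx·mx = 4.8779 → 4.88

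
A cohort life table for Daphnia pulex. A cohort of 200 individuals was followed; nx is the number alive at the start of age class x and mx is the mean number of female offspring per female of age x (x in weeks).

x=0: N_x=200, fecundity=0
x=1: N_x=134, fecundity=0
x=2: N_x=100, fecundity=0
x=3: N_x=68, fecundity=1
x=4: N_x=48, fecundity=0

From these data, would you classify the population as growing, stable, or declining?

declining

lx = nx/n0 = nx/200: 1, 0.67, 0.5, 0.34, 0.24
R0 = Σ lx·mx = 0 + 0 + 0 + 0.34 + 0 = 0.34
R0 < 1, so the population is declining.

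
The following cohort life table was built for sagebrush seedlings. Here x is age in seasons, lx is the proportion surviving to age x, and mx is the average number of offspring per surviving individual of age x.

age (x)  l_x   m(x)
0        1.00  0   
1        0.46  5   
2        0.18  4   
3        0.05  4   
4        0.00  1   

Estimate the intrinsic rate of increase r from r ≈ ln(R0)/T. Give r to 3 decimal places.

R0 = Σ lx·mx = 0 + 2.3 + 0.72 + 0.2 + 0 = 3.22
Σ x·lx·mx = 4.34; T = 4.34/3.22 = 1.34783…
r ≈ ln(R0)/T = ln(3.22)/1.34783… = 0.86761… → 0.868

0.868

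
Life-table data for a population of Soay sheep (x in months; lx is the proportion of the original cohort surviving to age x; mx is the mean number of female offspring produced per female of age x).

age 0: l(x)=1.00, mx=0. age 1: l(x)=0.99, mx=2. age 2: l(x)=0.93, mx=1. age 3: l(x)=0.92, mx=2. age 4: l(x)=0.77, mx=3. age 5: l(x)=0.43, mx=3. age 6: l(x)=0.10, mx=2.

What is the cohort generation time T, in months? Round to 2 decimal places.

3.07

lx·mx: 0, 1.98, 0.93, 1.84, 2.31, 1.29, 0.2 → R0 = 8.55
x·lx·mx: 0, 1.98, 1.86, 5.52, 9.24, 6.45, 1.2 → Σ = 26.25
T = 26.25 / 8.55 = 3.070175… → 3.07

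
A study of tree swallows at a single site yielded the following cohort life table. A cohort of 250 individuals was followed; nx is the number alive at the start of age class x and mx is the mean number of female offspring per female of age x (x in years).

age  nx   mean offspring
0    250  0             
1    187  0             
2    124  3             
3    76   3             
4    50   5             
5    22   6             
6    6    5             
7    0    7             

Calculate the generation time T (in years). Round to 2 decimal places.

lx = nx/n0 = nx/250: 1, 0.748, 0.496, 0.304, 0.2, 0.088, 0.024, 0
lx·mx: 0, 0, 1.488, 0.912, 1, 0.528, 0.12, 0 → R0 = 4.048
x·lx·mx: 0, 0, 2.976, 2.736, 4, 2.64, 0.72, 0 → Σ = 13.072
T = 13.072 / 4.048 = 3.229249… → 3.23

3.23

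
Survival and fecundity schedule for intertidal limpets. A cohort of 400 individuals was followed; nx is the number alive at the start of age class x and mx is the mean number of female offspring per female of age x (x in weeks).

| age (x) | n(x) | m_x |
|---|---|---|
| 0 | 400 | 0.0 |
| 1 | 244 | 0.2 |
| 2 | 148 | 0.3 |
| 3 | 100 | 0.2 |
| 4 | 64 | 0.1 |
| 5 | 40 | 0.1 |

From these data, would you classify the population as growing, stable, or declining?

declining

lx = nx/n0 = nx/400: 1, 0.61, 0.37, 0.25, 0.16, 0.1
R0 = Σ lx·mx = 0 + 0.122 + 0.111 + 0.05 + 0.016 + 0.01 = 0.309
R0 < 1, so the population is declining.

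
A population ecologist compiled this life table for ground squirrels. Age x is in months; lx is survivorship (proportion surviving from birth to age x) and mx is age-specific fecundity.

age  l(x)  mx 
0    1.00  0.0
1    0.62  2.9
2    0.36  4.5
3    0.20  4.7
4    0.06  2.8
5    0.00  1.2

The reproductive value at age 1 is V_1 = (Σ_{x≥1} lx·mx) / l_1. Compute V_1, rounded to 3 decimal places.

lx·mx for x ≥ 1: 1.798, 1.62, 0.94, 0.168, 0 → sum = 4.526
V_1 = 4.526 / l_1 = 4.526 / 0.62 = 7.3 → 7.300

7.300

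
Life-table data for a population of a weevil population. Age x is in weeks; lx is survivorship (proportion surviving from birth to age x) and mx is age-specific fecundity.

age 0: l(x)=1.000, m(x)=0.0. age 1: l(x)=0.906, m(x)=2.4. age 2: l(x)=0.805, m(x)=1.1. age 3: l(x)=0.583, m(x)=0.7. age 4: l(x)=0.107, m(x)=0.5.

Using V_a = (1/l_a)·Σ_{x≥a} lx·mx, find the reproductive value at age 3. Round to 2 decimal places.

lx·mx for x ≥ 3: 0.4081, 0.0535 → sum = 0.4616
V_3 = 0.4616 / l_3 = 0.4616 / 0.583 = 0.791767… → 0.79

0.79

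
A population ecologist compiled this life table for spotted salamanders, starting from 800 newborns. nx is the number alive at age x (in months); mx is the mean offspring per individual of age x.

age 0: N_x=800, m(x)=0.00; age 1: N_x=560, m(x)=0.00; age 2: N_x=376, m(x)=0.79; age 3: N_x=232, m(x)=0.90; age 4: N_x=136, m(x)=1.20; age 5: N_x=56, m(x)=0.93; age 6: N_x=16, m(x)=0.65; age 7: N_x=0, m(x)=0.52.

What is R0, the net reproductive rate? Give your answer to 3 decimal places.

0.914

lx = nx/n0 = nx/800: 1, 0.7, 0.47, 0.29, 0.17, 0.07, 0.02, 0
lx·mx by age: 0, 0, 0.3713, 0.261, 0.204, 0.0651, 0.013, 0
R0 = Σ lx·mx = 0.9144 → 0.914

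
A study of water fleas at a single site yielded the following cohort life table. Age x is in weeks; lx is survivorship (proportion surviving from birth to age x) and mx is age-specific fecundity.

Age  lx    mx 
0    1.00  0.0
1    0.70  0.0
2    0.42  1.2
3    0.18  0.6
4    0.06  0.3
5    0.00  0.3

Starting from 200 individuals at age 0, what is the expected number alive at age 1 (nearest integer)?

140

Expected survivors = N0 · l_1 = 200 × 0.70 = 140 → 140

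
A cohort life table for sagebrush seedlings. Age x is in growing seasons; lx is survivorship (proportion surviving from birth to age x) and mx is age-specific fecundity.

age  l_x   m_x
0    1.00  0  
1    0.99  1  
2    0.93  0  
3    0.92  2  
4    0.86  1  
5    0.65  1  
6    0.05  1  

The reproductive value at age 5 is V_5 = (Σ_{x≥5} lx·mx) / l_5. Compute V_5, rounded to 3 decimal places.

lx·mx for x ≥ 5: 0.65, 0.05 → sum = 0.7
V_5 = 0.7 / l_5 = 0.7 / 0.65 = 1.076923… → 1.077

1.077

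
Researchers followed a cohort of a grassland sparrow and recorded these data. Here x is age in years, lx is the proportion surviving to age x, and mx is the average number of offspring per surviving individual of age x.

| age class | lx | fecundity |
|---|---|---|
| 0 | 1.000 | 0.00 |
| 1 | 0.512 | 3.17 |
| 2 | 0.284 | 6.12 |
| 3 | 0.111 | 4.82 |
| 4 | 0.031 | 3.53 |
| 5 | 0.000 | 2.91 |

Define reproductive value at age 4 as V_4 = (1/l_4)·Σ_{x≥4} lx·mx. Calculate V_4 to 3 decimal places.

lx·mx for x ≥ 4: 0.10943, 0 → sum = 0.10943
V_4 = 0.10943 / l_4 = 0.10943 / 0.031 = 3.53 → 3.530

3.530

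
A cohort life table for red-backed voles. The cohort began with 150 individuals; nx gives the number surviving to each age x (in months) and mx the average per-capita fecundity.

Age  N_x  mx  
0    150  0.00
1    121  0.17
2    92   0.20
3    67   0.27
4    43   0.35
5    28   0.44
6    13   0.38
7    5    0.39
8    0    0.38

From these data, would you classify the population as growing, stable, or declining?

declining

lx = nx/n0 = nx/150: 1, 0.80667…, 0.61333…, 0.44667…, 0.28667…, 0.18667…, 0.08667…, 0.03333…, 0
R0 = Σ lx·mx = 0 + 0.137133… + 0.122667… + 0.1206… + 0.100333… + 0.082133… + 0.032933… + 0.013… + 0 = 0.6088…
R0 < 1, so the population is declining.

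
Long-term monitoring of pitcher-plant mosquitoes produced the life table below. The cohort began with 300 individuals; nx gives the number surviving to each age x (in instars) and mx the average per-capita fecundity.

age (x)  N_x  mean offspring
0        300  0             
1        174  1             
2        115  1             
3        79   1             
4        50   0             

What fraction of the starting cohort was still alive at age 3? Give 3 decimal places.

0.263

l_3 = n_3/n_0 = 79/300 = 0.263333… → 0.263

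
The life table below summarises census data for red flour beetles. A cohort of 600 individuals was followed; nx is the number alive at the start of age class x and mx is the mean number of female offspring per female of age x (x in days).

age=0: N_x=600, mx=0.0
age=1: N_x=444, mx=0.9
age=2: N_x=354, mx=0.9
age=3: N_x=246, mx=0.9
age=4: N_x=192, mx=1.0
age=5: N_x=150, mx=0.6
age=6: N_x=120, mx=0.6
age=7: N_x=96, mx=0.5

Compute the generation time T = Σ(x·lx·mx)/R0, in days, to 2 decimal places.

2.75

lx = nx/n0 = nx/600: 1, 0.74, 0.59, 0.41, 0.32, 0.25, 0.2, 0.16
lx·mx: 0, 0.666, 0.531, 0.369, 0.32, 0.15, 0.12, 0.08 → R0 = 2.236
x·lx·mx: 0, 0.666, 1.062, 1.107, 1.28, 0.75, 0.72, 0.56 → Σ = 6.145
T = 6.145 / 2.236 = 2.748211… → 2.75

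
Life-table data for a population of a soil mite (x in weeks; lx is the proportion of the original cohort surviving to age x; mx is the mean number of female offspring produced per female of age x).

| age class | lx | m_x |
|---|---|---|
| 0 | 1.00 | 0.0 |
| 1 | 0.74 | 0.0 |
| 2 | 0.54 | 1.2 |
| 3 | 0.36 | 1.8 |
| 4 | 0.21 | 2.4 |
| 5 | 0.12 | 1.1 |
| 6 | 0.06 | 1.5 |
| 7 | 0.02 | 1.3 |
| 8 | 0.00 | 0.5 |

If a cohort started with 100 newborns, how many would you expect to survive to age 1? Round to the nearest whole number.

Expected survivors = N0 · l_1 = 100 × 0.74 = 74 → 74

74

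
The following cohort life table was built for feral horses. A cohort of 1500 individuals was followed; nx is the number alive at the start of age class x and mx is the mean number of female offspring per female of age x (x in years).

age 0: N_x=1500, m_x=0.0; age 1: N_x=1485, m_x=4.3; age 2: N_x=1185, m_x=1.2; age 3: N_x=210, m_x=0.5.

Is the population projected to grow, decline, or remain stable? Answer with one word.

growing

lx = nx/n0 = nx/1500: 1, 0.99, 0.79, 0.14
R0 = Σ lx·mx = 0 + 4.257 + 0.948 + 0.07 = 5.275
R0 > 1, so the population is growing.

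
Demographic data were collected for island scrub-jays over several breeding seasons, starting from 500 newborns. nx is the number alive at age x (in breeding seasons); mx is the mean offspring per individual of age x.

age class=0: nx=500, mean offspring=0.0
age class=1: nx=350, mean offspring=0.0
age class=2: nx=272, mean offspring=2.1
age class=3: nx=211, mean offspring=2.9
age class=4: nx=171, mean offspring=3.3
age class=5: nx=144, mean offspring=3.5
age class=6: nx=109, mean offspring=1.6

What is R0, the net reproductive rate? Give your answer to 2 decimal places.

4.85

lx = nx/n0 = nx/500: 1, 0.7, 0.544, 0.422, 0.342, 0.288, 0.218
lx·mx by age: 0, 0, 1.1424, 1.2238, 1.1286, 1.008, 0.3488
R0 = Σ lx·mx = 4.8516 → 4.85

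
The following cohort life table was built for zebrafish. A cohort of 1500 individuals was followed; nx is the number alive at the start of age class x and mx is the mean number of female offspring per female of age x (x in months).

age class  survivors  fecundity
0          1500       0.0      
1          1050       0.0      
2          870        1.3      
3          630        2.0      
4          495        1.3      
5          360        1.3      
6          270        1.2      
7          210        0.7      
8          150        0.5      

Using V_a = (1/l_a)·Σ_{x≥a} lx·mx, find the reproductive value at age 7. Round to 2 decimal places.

lx = nx/n0 = nx/1500: 1, 0.7, 0.58, 0.42, 0.33, 0.24, 0.18, 0.14, 0.1
lx·mx for x ≥ 7: 0.098, 0.05 → sum = 0.148
V_7 = 0.148 / l_7 = 0.148 / 0.14 = 1.057143… → 1.06

1.06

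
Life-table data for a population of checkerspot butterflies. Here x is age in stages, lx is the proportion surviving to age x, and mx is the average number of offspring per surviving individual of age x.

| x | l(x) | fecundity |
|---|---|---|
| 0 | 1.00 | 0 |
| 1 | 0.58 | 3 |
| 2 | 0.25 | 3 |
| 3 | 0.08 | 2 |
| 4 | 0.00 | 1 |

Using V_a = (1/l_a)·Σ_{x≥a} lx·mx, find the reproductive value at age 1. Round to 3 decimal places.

lx·mx for x ≥ 1: 1.74, 0.75, 0.16, 0 → sum = 2.65
V_1 = 2.65 / l_1 = 2.65 / 0.58 = 4.568966… → 4.569

4.569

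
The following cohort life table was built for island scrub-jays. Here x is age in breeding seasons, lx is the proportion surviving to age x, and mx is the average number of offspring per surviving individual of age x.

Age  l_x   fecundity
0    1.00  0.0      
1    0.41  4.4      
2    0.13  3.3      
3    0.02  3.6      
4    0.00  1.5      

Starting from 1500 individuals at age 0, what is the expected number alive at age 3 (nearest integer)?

Expected survivors = N0 · l_3 = 1500 × 0.02 = 30 → 30

30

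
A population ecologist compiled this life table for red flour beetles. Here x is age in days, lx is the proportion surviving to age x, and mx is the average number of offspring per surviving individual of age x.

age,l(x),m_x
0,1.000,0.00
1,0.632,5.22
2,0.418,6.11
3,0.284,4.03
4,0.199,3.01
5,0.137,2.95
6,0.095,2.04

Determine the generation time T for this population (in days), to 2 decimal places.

lx·mx: 0, 3.29904, 2.55398, 1.14452, 0.59899, 0.40415, 0.1938 → R0 = 8.19448
x·lx·mx: 0, 3.29904, 5.10796, 3.43356, 2.39596, 2.02075, 1.1628 → Σ = 17.42007
T = 17.42007 / 8.19448 = 2.12583… → 2.13

2.13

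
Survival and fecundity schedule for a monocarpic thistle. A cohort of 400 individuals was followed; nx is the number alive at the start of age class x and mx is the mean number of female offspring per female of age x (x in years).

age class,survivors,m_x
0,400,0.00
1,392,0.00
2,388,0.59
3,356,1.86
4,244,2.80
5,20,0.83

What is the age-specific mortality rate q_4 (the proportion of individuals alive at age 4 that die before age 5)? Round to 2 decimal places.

lx = nx/n0 = nx/400: 1, 0.98, 0.97, 0.89, 0.61, 0.05
q_4 = (l_4 − l_5) / l_4 = (0.61 − 0.05) / 0.61
     = 0.56 / 0.61 = 0.918033… → 0.92

0.92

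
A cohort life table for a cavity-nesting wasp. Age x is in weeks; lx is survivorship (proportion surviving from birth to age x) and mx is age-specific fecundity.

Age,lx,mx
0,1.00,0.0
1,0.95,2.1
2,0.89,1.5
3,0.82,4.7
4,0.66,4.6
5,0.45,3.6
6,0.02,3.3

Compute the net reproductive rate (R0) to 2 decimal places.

11.91

lx·mx by age: 0, 1.995, 1.335, 3.854, 3.036, 1.62, 0.066
R0 = Σ lx·mx = 11.906 → 11.91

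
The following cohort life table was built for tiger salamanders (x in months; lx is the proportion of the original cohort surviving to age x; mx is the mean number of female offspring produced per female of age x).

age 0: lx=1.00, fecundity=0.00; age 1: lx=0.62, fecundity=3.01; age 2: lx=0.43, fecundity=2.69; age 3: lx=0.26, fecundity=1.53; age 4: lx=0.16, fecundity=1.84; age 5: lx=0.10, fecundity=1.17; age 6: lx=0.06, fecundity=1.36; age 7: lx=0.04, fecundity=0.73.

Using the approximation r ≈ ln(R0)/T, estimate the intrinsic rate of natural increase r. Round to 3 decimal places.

0.691

R0 = Σ lx·mx = 0 + 1.8662 + 1.1567 + 0.3978 + 0.2944 + 0.117 + 0.0816 + 0.0292 = 3.9429
Σ x·lx·mx = 7.8296; T = 7.8296/3.9429 = 1.98575…
r ≈ ln(R0)/T = ln(3.9429)/1.98575… = 0.69088… → 0.691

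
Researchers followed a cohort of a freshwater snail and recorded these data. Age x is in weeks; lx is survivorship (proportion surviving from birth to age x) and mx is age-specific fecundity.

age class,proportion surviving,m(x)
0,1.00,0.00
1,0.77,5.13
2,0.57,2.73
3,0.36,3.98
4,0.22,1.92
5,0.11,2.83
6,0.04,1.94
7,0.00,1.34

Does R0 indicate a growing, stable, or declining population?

growing

R0 = Σ lx·mx = 0 + 3.9501 + 1.5561 + 1.4328 + 0.4224 + 0.3113 + 0.0776 + 0 = 7.7503
R0 > 1, so the population is growing.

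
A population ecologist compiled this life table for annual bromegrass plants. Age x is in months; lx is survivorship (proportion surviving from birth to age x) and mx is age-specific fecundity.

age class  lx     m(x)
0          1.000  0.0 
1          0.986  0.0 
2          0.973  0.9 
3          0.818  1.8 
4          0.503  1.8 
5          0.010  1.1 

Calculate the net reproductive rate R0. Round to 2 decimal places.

3.26

lx·mx by age: 0, 0, 0.8757, 1.4724, 0.9054, 0.011
R0 = Σ lx·mx = 3.2645 → 3.26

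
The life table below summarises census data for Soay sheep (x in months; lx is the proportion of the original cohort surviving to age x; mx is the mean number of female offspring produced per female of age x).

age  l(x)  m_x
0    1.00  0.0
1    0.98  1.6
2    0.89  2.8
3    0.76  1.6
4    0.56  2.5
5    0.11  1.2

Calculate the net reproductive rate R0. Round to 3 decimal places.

lx·mx by age: 0, 1.568, 2.492, 1.216, 1.4, 0.132
R0 = Σ lx·mx = 6.808 → 6.808

6.808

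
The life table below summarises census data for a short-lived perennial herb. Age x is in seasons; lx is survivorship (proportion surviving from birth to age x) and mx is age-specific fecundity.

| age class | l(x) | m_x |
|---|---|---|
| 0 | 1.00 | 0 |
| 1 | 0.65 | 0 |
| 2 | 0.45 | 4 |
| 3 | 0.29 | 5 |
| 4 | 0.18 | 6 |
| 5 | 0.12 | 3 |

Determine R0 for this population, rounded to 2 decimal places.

4.69

lx·mx by age: 0, 0, 1.8, 1.45, 1.08, 0.36
R0 = Σ lx·mx = 4.69 → 4.69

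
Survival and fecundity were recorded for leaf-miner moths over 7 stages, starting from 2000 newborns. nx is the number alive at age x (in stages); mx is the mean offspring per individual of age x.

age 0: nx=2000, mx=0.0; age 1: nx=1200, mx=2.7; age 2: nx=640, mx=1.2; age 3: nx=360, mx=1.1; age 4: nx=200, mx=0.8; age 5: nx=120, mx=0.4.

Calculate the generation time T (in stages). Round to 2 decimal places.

1.48

lx = nx/n0 = nx/2000: 1, 0.6, 0.32, 0.18, 0.1, 0.06
lx·mx: 0, 1.62, 0.384, 0.198, 0.08, 0.024 → R0 = 2.306
x·lx·mx: 0, 1.62, 0.768, 0.594, 0.32, 0.12 → Σ = 3.422
T = 3.422 / 2.306 = 1.483955… → 1.48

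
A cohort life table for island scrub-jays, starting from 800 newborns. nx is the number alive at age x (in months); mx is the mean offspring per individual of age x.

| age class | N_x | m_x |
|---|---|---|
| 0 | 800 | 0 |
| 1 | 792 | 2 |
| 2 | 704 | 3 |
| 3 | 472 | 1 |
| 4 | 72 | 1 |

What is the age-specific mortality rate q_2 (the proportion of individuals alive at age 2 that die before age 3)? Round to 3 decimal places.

0.330

lx = nx/n0 = nx/800: 1, 0.99, 0.88, 0.59, 0.09
q_2 = (l_2 − l_3) / l_2 = (0.88 − 0.59) / 0.88
     = 0.29 / 0.88 = 0.329545… → 0.330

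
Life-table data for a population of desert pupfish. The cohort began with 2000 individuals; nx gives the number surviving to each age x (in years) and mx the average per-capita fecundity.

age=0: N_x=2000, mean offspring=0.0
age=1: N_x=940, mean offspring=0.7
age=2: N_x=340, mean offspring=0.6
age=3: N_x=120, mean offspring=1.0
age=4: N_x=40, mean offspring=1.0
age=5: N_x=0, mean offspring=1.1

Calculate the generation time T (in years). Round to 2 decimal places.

lx = nx/n0 = nx/2000: 1, 0.47, 0.17, 0.06, 0.02, 0
lx·mx: 0, 0.329, 0.102, 0.06, 0.02, 0 → R0 = 0.511
x·lx·mx: 0, 0.329, 0.204, 0.18, 0.08, 0 → Σ = 0.793
T = 0.793 / 0.511 = 1.551859… → 1.55

1.55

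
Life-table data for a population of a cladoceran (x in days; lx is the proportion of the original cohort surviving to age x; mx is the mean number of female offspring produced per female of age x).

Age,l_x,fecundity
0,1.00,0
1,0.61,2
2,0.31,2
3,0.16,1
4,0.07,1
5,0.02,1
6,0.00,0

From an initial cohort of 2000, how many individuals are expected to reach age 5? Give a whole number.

Expected survivors = N0 · l_5 = 2000 × 0.02 = 40 → 40

40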